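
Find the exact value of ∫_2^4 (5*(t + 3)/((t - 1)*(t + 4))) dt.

Factor the denominator: t**2 + 3*t - 4 = (t + 4)(t - 1).
Partial fractions: 5*(t + 3)/((t - 1)*(t + 4)) = 1/(t + 4) + 4/(t - 1).
An antiderivative is F(t) = 4*log(t - 1) + log(t + 4).
Then F(4) - F(2) = (3*log(2) + 4*log(3)) - (log(6)) = 2*log(2) + 3*log(3).

2*log(2) + 3*log(3)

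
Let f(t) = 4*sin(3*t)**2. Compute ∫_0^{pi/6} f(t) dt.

pi/3

Use the identity sin^2(3*t) = (1 - cos(6*t))/2.
An antiderivative is F(t) = 2*t - sin(6*t)/3.
Then F(pi/6) - F(0) = (pi/3) - (0) = pi/3.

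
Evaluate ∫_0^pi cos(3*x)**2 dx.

pi/2

Use the identity cos^2(3*x) = (1 + cos(6*x))/2.
An antiderivative is F(x) = x/2 + sin(6*x)/12.
Then F(pi) - F(0) = (pi/2) - (0) = pi/2.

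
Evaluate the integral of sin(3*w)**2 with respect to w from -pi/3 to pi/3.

Use the identity sin^2(3*w) = (1 - cos(6*w))/2.
An antiderivative is F(w) = w/2 - sin(6*w)/12.
Then F(pi/3) - F(-pi/3) = (pi/6) - (-pi/6) = pi/3.

pi/3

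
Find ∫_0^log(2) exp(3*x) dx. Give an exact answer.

7/3

Let u = exp(x), so du = exp(x) dx. When x = 0, u = 1; when x = log(2), u = 2.
The integral becomes ∫ u**2 du from 1 to 2, with antiderivative u**3/3.
Back in x: F(x) = exp(3*x)/3.
Then F(log(2)) - F(0) = (8/3) - (1/3) = 7/3.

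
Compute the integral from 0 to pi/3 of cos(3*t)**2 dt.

Use the identity cos^2(3*t) = (1 + cos(6*t))/2.
An antiderivative is F(t) = t/2 + sin(6*t)/12.
Then F(pi/3) - F(0) = (pi/6) - (0) = pi/6.

pi/6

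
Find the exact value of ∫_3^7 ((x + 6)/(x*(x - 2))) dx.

-3*log(7) + 3*log(3) + 4*log(5)

Factor the denominator: x**2 - 2*x = x(x - 2).
Partial fractions: (x + 6)/(x*(x - 2)) = -3/x + 4/(x - 2).
An antiderivative is F(x) = -3*log(x) + 4*log(x - 2).
Then F(7) - F(3) = (-3*log(7) + 4*log(5)) - (-log(27)) = -3*log(7) + 3*log(3) + 4*log(5).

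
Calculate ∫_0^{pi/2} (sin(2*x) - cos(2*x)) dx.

1

An antiderivative is F(x) = -sin(2*x)/2 - cos(2*x)/2.
Then F(pi/2) - F(0) = (1/2) - (-1/2) = 1.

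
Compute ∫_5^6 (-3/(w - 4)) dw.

An antiderivative is F(w) = -3*log(w - 4).
Then F(6) - F(5) = (-log(8)) - (0) = -log(8).

-log(8)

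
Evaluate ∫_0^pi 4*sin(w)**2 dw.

Use the identity sin^2(w) = (1 - cos(2*w))/2.
An antiderivative is F(w) = 2*w - sin(2*w).
Then F(pi) - F(0) = (2*pi) - (0) = 2*pi.

2*pi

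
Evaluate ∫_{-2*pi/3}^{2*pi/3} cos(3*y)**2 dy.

2*pi/3

Use the identity cos^2(3*y) = (1 + cos(6*y))/2.
An antiderivative is F(y) = y/2 + sin(6*y)/12.
Then F(2*pi/3) - F(-2*pi/3) = (pi/3) - (-pi/3) = 2*pi/3.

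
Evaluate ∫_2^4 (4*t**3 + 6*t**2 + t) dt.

358

By the power rule, an antiderivative is F(t) = t**4 + 2*t**3 + t**2/2.
Then F(4) - F(2) = (392) - (34) = 358.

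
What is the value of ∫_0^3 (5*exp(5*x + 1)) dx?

Let u = 5*x + 1, so du = 5 dx. When x = 0, u = 1; when x = 3, u = 16.
The integral becomes ∫ exp(u) du from 1 to 16, with antiderivative exp(u).
Back in x: F(x) = exp(5*x + 1).
Then F(3) - F(0) = (exp(16)) - (exp(1)) = -exp(1) + exp(16).

-exp(1) + exp(16)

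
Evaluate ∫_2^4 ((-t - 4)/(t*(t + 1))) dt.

Factor the denominator: t**2 + t = (t + 1)t.
Partial fractions: (-t - 4)/(t*(t + 1)) = 3/(t + 1) - 4/t.
An antiderivative is F(t) = -4*log(t) + 3*log(t + 1).
Then F(4) - F(2) = (-8*log(2) + 3*log(5)) - (log(27/16)) = -3*log(3) - 4*log(2) + 3*log(5).

-3*log(3) - 4*log(2) + 3*log(5)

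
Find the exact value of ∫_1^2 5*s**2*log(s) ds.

-35/9 + 40*log(2)/3

Integrate by parts once (u = ln s, dv = 5*s**2 ds).
An antiderivative is F(s) = 5*s**3*(3*log(s) - 1)/9.
Then F(2) - F(1) = (-40/9 + 40*log(2)/3) - (-5/9) = -35/9 + 40*log(2)/3.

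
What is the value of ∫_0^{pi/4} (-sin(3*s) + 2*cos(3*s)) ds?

An antiderivative is F(s) = 2*sin(3*s)/3 + cos(3*s)/3.
Then F(pi/4) - F(0) = (sqrt(2)/6) - (1/3) = -1/3 + sqrt(2)/6.

-1/3 + sqrt(2)/6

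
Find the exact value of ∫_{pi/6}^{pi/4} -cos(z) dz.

1/2 - sqrt(2)/2

An antiderivative is F(z) = -sin(z).
Then F(pi/4) - F(pi/6) = (-sqrt(2)/2) - (-1/2) = 1/2 - sqrt(2)/2.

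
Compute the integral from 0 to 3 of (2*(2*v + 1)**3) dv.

Let u = 2*v + 1, so du = 2 dv. When v = 0, u = 1; when v = 3, u = 7.
The integral becomes ∫ u**3 du from 1 to 7, with antiderivative u**4/4.
Back in v: F(v) = (2*v + 1)**4/4.
Then F(3) - F(0) = (2401/4) - (1/4) = 600.

600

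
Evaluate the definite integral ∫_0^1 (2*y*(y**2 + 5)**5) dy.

Let u = y**2 + 5, so du = 2*y dy. When y = 0, u = 5; when y = 1, u = 6.
The integral becomes ∫ u**5 du from 5 to 6, with antiderivative u**6/6.
Back in y: F(y) = (y**2 + 5)**6/6.
Then F(1) - F(0) = (7776) - (15625/6) = 31031/6.

31031/6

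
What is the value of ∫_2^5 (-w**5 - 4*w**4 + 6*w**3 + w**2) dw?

By the power rule, an antiderivative is F(w) = -w**6/6 - 4*w**5/5 + 3*w**4/2 + w**3/3.
Then F(5) - F(2) = (-4125) - (-48/5) = -20577/5.

-20577/5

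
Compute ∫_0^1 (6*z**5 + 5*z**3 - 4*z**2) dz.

11/12

By the power rule, an antiderivative is F(z) = z**6 + 5*z**4/4 - 4*z**3/3.
Then F(1) - F(0) = (11/12) - (0) = 11/12.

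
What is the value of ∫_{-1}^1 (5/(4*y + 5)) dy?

5*log(3)/2

An antiderivative is F(y) = 5*log(4*y + 5)/4.
Then F(1) - F(-1) = (5*log(3)/2) - (0) = 5*log(3)/2.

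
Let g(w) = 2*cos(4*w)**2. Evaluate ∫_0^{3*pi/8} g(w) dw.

3*pi/8

Use the identity cos^2(4*w) = (1 + cos(8*w))/2.
An antiderivative is F(w) = w + sin(8*w)/8.
Then F(3*pi/8) - F(0) = (3*pi/8) - (0) = 3*pi/8.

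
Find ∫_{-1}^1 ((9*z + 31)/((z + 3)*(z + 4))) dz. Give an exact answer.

Factor the denominator: z**2 + 7*z + 12 = (z + 4)(z + 3).
Partial fractions: (9*z + 31)/((z + 3)*(z + 4)) = 5/(z + 4) + 4/(z + 3).
An antiderivative is F(z) = 4*log(z + 3) + 5*log(z + 4).
Then F(1) - F(-1) = (8*log(2) + 5*log(5)) - (4*log(2) + 5*log(3)) = -5*log(3) + 4*log(2) + 5*log(5).

-5*log(3) + 4*log(2) + 5*log(5)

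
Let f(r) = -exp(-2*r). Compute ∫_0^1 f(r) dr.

An antiderivative is F(r) = exp(-2*r)/2.
Then F(1) - F(0) = (exp(-2)/2) - (1/2) = (1 - exp(2))*exp(-2)/2.

(1 - exp(2))*exp(-2)/2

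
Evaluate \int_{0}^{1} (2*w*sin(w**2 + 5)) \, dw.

-cos(6) + cos(5)

Let u = w**2 + 5, so du = 2*w dw. When w = 0, u = 5; when w = 1, u = 6.
The integral becomes ∫ sin(u) du from 5 to 6, with antiderivative -cos(u).
Back in w: F(w) = -cos(w**2 + 5).
Then F(1) - F(0) = (-cos(6)) - (-cos(5)) = -cos(6) + cos(5).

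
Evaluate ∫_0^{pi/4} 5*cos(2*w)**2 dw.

Use the identity cos^2(2*w) = (1 + cos(4*w))/2.
An antiderivative is F(w) = 5*w/2 + 5*sin(4*w)/8.
Then F(pi/4) - F(0) = (5*pi/8) - (0) = 5*pi/8.

5*pi/8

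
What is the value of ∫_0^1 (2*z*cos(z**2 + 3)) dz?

Let u = z**2 + 3, so du = 2*z dz. When z = 0, u = 3; when z = 1, u = 4.
The integral becomes ∫ cos(u) du from 3 to 4, with antiderivative sin(u).
Back in z: F(z) = sin(z**2 + 3).
Then F(1) - F(0) = (sin(4)) - (sin(3)) = sin(4) - sin(3).

sin(4) - sin(3)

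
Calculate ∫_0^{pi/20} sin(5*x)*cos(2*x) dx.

-5*sqrt(sqrt(5) + 5)/84 - sqrt(10)/84 + sqrt(2)/84 + 5/21

Use the identity sin(5*x)cos(2*x) = [sin(7*x) + sin(3*x)]/2.
An antiderivative is F(x) = -cos(3*x)/6 - cos(7*x)/14.
Then F(pi/20) - F(0) = (-5*sqrt(sqrt(5) + 5)/84 - sqrt(10)/84 + sqrt(2)/84) - (-5/21) = -5*sqrt(sqrt(5) + 5)/84 - sqrt(10)/84 + sqrt(2)/84 + 5/21.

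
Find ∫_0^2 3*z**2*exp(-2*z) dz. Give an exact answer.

Integrate by parts twice (u = z^2, dv = 3*exp(-2*z) dz).
An antiderivative is F(z) = (-6*z**2 - 6*z - 3)*exp(-2*z)/4.
Then F(2) - F(0) = (-39*exp(-4)/4) - (-3/4) = 3/4 - 39*exp(-4)/4.

3/4 - 39*exp(-4)/4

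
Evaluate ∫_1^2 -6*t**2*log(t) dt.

Integrate by parts once (u = ln t, dv = -6*t**2 dt).
An antiderivative is F(t) = -2*t**3*(3*log(t) - 1)/3.
Then F(2) - F(1) = (16/3 - 16*log(2)) - (2/3) = 14/3 - 16*log(2).

14/3 - 16*log(2)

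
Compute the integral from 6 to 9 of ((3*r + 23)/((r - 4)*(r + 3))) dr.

-9*log(2) + 2*log(3) + 5*log(5)

Factor the denominator: r**2 - r - 12 = (r + 3)(r - 4).
Partial fractions: (3*r + 23)/((r - 4)*(r + 3)) = -2/(r + 3) + 5/(r - 4).
An antiderivative is F(r) = 5*log(r - 4) - 2*log(r + 3).
Then F(9) - F(6) = (-4*log(2) - 2*log(3) + 5*log(5)) - (log(32/81)) = -9*log(2) + 2*log(3) + 5*log(5).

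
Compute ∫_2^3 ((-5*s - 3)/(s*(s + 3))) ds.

Factor the denominator: s**2 + 3*s = (s + 3)s.
Partial fractions: (-5*s - 3)/(s*(s + 3)) = -4/(s + 3) - 1/s.
An antiderivative is F(s) = -log(s) - 4*log(s + 3).
Then F(3) - F(2) = (-5*log(3) - 4*log(2)) - (-4*log(5) - log(2)) = -5*log(3) - 3*log(2) + 4*log(5).

-5*log(3) - 3*log(2) + 4*log(5)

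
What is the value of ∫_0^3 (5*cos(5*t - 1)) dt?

sin(1) + sin(14)

Let u = 5*t - 1, so du = 5 dt. When t = 0, u = -1; when t = 3, u = 14.
The integral becomes ∫ cos(u) du from -1 to 14, with antiderivative sin(u).
Back in t: F(t) = sin(5*t - 1).
Then F(3) - F(0) = (sin(14)) - (-sin(1)) = sin(1) + sin(14).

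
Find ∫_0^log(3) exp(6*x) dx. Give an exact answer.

364/3

Let u = exp(x), so du = exp(x) dx. When x = 0, u = 1; when x = log(3), u = 3.
The integral becomes ∫ u**5 du from 1 to 3, with antiderivative u**6/6.
Back in x: F(x) = exp(6*x)/6.
Then F(log(3)) - F(0) = (243/2) - (1/6) = 364/3.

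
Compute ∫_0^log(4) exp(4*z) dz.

Let u = exp(z), so du = exp(z) dz. When z = 0, u = 1; when z = log(4), u = 4.
The integral becomes ∫ u**3 du from 1 to 4, with antiderivative u**4/4.
Back in z: F(z) = exp(4*z)/4.
Then F(log(4)) - F(0) = (64) - (1/4) = 255/4.

255/4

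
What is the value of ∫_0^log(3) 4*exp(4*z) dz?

Let u = exp(z), so du = exp(z) dz. When z = 0, u = 1; when z = log(3), u = 3.
The integral becomes 4·∫ u**3 du from 1 to 3, with antiderivative u**4.
Back in z: F(z) = exp(4*z).
Then F(log(3)) - F(0) = (81) - (1) = 80.

80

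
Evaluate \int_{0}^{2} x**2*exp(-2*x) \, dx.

Integrate by parts twice (u = x^2, dv = exp(-2*x) dx).
An antiderivative is F(x) = (-2*x**2 - 2*x - 1)*exp(-2*x)/4.
Then F(2) - F(0) = (-13*exp(-4)/4) - (-1/4) = (-13 + exp(4))*exp(-4)/4.

(-13 + exp(4))*exp(-4)/4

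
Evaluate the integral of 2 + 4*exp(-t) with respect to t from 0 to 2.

8 - 4*exp(-2)

An antiderivative is F(t) = 2*t - 4*exp(-t).
Then F(2) - F(0) = (4 - 4*exp(-2)) - (-4) = 8 - 4*exp(-2).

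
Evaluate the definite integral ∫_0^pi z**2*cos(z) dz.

-2*pi

Integrate by parts twice (u = z^2, dv = cos(z) dz).
An antiderivative is F(z) = z**2*sin(z) + 2*z*cos(z) - 2*sin(z).
Then F(pi) - F(0) = (-2*pi) - (0) = -2*pi.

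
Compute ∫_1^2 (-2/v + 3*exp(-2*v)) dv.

An antiderivative is F(v) = -2*log(v) - 3*exp(-2*v)/2.
Then F(2) - F(1) = (-2*log(2) - 3*exp(-4)/2) - (-3*exp(-2)/2) = -2*log(2) - 3*exp(-4)/2 + 3*exp(-2)/2.

-2*log(2) - 3*exp(-4)/2 + 3*exp(-2)/2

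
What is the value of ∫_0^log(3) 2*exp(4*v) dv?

40

Let u = exp(v), so du = exp(v) dv. When v = 0, u = 1; when v = log(3), u = 3.
The integral becomes 2·∫ u**3 du from 1 to 3, with antiderivative u**4/2.
Back in v: F(v) = exp(4*v)/2.
Then F(log(3)) - F(0) = (81/2) - (1/2) = 40.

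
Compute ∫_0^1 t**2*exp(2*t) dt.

Integrate by parts twice (u = t^2, dv = exp(2*t) dt).
An antiderivative is F(t) = (2*t**2 - 2*t + 1)*exp(2*t)/4.
Then F(1) - F(0) = (exp(2)/4) - (1/4) = -1/4 + exp(2)/4.

-1/4 + exp(2)/4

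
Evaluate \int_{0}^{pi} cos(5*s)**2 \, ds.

pi/2

Use the identity cos^2(5*s) = (1 + cos(10*s))/2.
An antiderivative is F(s) = s/2 + sin(10*s)/20.
Then F(pi) - F(0) = (pi/2) - (0) = pi/2.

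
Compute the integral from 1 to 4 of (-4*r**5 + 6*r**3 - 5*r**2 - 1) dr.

-4911/2

By the power rule, an antiderivative is F(r) = -2*r**6/3 + 3*r**4/2 - 5*r**3/3 - r.
Then F(4) - F(1) = (-7372/3) - (-11/6) = -4911/2.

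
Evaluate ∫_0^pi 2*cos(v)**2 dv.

pi

Use the identity cos^2(v) = (1 + cos(2*v))/2.
An antiderivative is F(v) = v + sin(2*v)/2.
Then F(pi) - F(0) = (pi) - (0) = pi.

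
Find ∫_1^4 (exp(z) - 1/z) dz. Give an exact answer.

An antiderivative is F(z) = exp(z) - log(z).
Then F(4) - F(1) = (-log(4) + exp(4)) - (exp(1)) = -exp(1) - log(4) + exp(4).

-exp(1) - log(4) + exp(4)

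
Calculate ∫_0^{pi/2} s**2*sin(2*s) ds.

Integrate by parts twice (u = s^2, dv = sin(2*s) ds).
An antiderivative is F(s) = -s**2*cos(2*s)/2 + s*sin(2*s)/2 + cos(2*s)/4.
Then F(pi/2) - F(0) = (-1/4 + pi**2/8) - (1/4) = -1/2 + pi**2/8.

-1/2 + pi**2/8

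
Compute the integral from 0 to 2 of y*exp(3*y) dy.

Integrate by parts once (u = y, dv = exp(3*y) dy).
An antiderivative is F(y) = (3*y - 1)*exp(3*y)/9.
Then F(2) - F(0) = (5*exp(6)/9) - (-1/9) = 1/9 + 5*exp(6)/9.

1/9 + 5*exp(6)/9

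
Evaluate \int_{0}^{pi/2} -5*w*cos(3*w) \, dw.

Integrate by parts once (u = w, dv = -5*cos(3*w) dw).
An antiderivative is F(w) = -5*w*sin(3*w)/3 - 5*cos(3*w)/9.
Then F(pi/2) - F(0) = (5*pi/6) - (-5/9) = 5/9 + 5*pi/6.

5/9 + 5*pi/6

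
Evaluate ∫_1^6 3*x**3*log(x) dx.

-3885/16 + 972*log(2) + 972*log(3)

Integrate by parts once (u = ln x, dv = 3*x**3 dx).
An antiderivative is F(x) = 3*x**4*(4*log(x) - 1)/16.
Then F(6) - F(1) = (-243 + 972*log(2) + 972*log(3)) - (-3/16) = -3885/16 + 972*log(2) + 972*log(3).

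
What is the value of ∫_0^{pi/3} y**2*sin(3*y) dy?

Integrate by parts twice (u = y^2, dv = sin(3*y) dy).
An antiderivative is F(y) = -y**2*cos(3*y)/3 + 2*y*sin(3*y)/9 + 2*cos(3*y)/27.
Then F(pi/3) - F(0) = (-2/27 + pi**2/27) - (2/27) = -4/27 + pi**2/27.

-4/27 + pi**2/27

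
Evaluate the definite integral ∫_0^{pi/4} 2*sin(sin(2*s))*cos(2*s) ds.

Let u = sin(2*s), so du = 2*cos(2*s) ds. When s = 0, u = 0; when s = pi/4, u = 1.
The integral becomes ∫ sin(u) du from 0 to 1, with antiderivative -cos(u).
Back in s: F(s) = -cos(sin(2*s)).
Then F(pi/4) - F(0) = (-cos(1)) - (-1) = 1 - cos(1).

1 - cos(1)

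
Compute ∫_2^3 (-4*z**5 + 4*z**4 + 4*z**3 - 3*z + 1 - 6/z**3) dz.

-4329/20

By the power rule, an antiderivative is F(z) = -2*z**6/3 + 4*z**5/5 + z**4 - 3*z**2/2 + z + 3/z**2.
Then F(3) - F(2) = (-6623/30) - (-259/60) = -4329/20.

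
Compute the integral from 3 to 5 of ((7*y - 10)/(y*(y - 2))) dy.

-3*log(3) + 5*log(5)

Factor the denominator: y**2 - 2*y = y(y - 2).
Partial fractions: (7*y - 10)/(y*(y - 2)) = 5/y + 2/(y - 2).
An antiderivative is F(y) = 5*log(y) + 2*log(y - 2).
Then F(5) - F(3) = (2*log(3) + 5*log(5)) - (5*log(3)) = -3*log(3) + 5*log(5).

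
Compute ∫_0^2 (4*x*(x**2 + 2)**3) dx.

640

Let u = x**2 + 2, so du = 2*x dx. When x = 0, u = 2; when x = 2, u = 6.
The integral becomes 2·∫ u**3 du from 2 to 6, with antiderivative u**4/2.
Back in x: F(x) = (x**2 + 2)**4/2.
Then F(2) - F(0) = (648) - (8) = 640.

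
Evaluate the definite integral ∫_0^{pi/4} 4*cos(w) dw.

2*sqrt(2)

An antiderivative is F(w) = 4*sin(w).
Then F(pi/4) - F(0) = (2*sqrt(2)) - (0) = 2*sqrt(2).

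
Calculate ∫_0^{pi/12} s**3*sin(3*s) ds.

sqrt(2)*(-384 - pi**3 + 12*pi**2 + 96*pi)/10368

Integrate by parts 3 times (u = s^3, dv = sin(3*s) ds).
An antiderivative is F(s) = -s**3*cos(3*s)/3 + s**2*sin(3*s)/3 + 2*s*cos(3*s)/9 - 2*sin(3*s)/27.
Then F(pi/12) - F(0) = (sqrt(2)*(-384 - pi**3 + 12*pi**2 + 96*pi)/10368) - (0) = sqrt(2)*(-384 - pi**3 + 12*pi**2 + 96*pi)/10368.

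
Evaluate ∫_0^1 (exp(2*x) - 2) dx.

-5/2 + exp(2)/2

An antiderivative is F(x) = exp(2*x)/2 - 2*x.
Then F(1) - F(0) = (-2 + exp(2)/2) - (1/2) = -5/2 + exp(2)/2.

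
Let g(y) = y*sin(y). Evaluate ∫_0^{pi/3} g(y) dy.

-pi/6 + sqrt(3)/2

Integrate by parts once (u = y, dv = sin(y) dy).
An antiderivative is F(y) = -y*cos(y) + sin(y).
Then F(pi/3) - F(0) = (-pi/6 + sqrt(3)/2) - (0) = -pi/6 + sqrt(3)/2.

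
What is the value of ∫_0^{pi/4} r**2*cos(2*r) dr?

Integrate by parts twice (u = r^2, dv = cos(2*r) dr).
An antiderivative is F(r) = r**2*sin(2*r)/2 + r*cos(2*r)/2 - sin(2*r)/4.
Then F(pi/4) - F(0) = (-1/4 + pi**2/32) - (0) = -1/4 + pi**2/32.

-1/4 + pi**2/32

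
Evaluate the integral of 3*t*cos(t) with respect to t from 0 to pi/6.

Integrate by parts once (u = t, dv = 3*cos(t) dt).
An antiderivative is F(t) = 3*t*sin(t) + 3*cos(t).
Then F(pi/6) - F(0) = (pi/4 + 3*sqrt(3)/2) - (3) = -3 + pi/4 + 3*sqrt(3)/2.

-3 + pi/4 + 3*sqrt(3)/2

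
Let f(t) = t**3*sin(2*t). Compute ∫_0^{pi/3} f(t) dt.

-pi/8 - 3*sqrt(3)/16 + pi**3/108 + sqrt(3)*pi**2/24

Integrate by parts 3 times (u = t^3, dv = sin(2*t) dt).
An antiderivative is F(t) = -t**3*cos(2*t)/2 + 3*t**2*sin(2*t)/4 + 3*t*cos(2*t)/4 - 3*sin(2*t)/8.
Then F(pi/3) - F(0) = (-pi/8 - 3*sqrt(3)/16 + pi**3/108 + sqrt(3)*pi**2/24) - (0) = -pi/8 - 3*sqrt(3)/16 + pi**3/108 + sqrt(3)*pi**2/24.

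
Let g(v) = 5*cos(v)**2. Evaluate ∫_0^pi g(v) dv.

Use the identity cos^2(v) = (1 + cos(2*v))/2.
An antiderivative is F(v) = 5*v/2 + 5*sin(2*v)/4.
Then F(pi) - F(0) = (5*pi/2) - (0) = 5*pi/2.

5*pi/2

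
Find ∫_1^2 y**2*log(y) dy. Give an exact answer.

-7/9 + 8*log(2)/3

Integrate by parts once (u = ln y, dv = y**2 dy).
An antiderivative is F(y) = y**3*(3*log(y) - 1)/9.
Then F(2) - F(1) = (-8/9 + 8*log(2)/3) - (-1/9) = -7/9 + 8*log(2)/3.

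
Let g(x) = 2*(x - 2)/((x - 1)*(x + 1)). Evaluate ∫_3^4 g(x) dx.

-5*log(2) - log(3) + 3*log(5)

Factor the denominator: x**2 - 1 = (x + 1)(x - 1).
Partial fractions: 2*(x - 2)/((x - 1)*(x + 1)) = 3/(x + 1) - 1/(x - 1).
An antiderivative is F(x) = -log(x - 1) + 3*log(x + 1).
Then F(4) - F(3) = (-log(3) + 3*log(5)) - (log(32)) = -5*log(2) - log(3) + 3*log(5).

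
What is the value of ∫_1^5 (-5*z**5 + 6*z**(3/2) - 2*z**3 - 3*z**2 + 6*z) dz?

By the power rule, an antiderivative is F(z) = -5*z**6/6 + 12*z**(5/2)/5 - z**4/2 - z**3 + 3*z**2.
Then F(5) - F(1) = (-40150/3 + 60*sqrt(5)) - (46/15) = -66932/5 + 60*sqrt(5).

-66932/5 + 60*sqrt(5)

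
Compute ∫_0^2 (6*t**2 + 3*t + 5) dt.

32

By the power rule, an antiderivative is F(t) = 2*t**3 + 3*t**2/2 + 5*t.
Then F(2) - F(0) = (32) - (0) = 32.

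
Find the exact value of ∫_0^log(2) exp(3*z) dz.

Let u = exp(z), so du = exp(z) dz. When z = 0, u = 1; when z = log(2), u = 2.
The integral becomes ∫ u**2 du from 1 to 2, with antiderivative u**3/3.
Back in z: F(z) = exp(3*z)/3.
Then F(log(2)) - F(0) = (8/3) - (1/3) = 7/3.

7/3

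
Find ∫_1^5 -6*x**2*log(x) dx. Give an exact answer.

Integrate by parts once (u = ln x, dv = -6*x**2 dx).
An antiderivative is F(x) = -2*x**3*(3*log(x) - 1)/3.
Then F(5) - F(1) = (250/3 - 250*log(5)) - (2/3) = 248/3 - 250*log(5).

248/3 - 250*log(5)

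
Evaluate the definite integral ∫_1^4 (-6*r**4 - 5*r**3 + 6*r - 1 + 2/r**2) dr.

-30057/20

By the power rule, an antiderivative is F(r) = -6*r**5/5 - 5*r**4/4 + 3*r**2 - r - 2/r.
Then F(4) - F(1) = (-15053/10) - (-49/20) = -30057/20.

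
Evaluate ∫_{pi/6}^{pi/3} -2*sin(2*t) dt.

-1

An antiderivative is F(t) = cos(2*t).
Then F(pi/3) - F(pi/6) = (-1/2) - (1/2) = -1.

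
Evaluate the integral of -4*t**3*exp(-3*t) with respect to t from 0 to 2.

Integrate by parts 3 times (u = t^3, dv = -4*exp(-3*t) dt).
An antiderivative is F(t) = (36*t**3 + 36*t**2 + 24*t + 8)*exp(-3*t)/27.
Then F(2) - F(0) = (488*exp(-6)/27) - (8/27) = -8/27 + 488*exp(-6)/27.

-8/27 + 488*exp(-6)/27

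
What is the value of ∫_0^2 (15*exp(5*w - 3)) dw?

-(3 - 3*exp(10))*exp(-3)

Let u = 5*w - 3, so du = 5 dw. When w = 0, u = -3; when w = 2, u = 7.
The integral becomes 3·∫ exp(u) du from -3 to 7, with antiderivative 3*exp(u).
Back in w: F(w) = 3*exp(5*w - 3).
Then F(2) - F(0) = (3*exp(7)) - (3*exp(-3)) = -(3 - 3*exp(10))*exp(-3).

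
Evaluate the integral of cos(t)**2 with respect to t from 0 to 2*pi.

Use the identity cos^2(t) = (1 + cos(2*t))/2.
An antiderivative is F(t) = t/2 + sin(2*t)/4.
Then F(2*pi) - F(0) = (pi) - (0) = pi.

pi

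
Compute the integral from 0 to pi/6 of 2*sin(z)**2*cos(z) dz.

Let u = sin(z), so du = cos(z) dz. When z = 0, u = 0; when z = pi/6, u = 1/2.
The integral becomes 2·∫ u**2 du from 0 to 1/2, with antiderivative 2*u**3/3.
Back in z: F(z) = 2*sin(z)**3/3.
Then F(pi/6) - F(0) = (1/12) - (0) = 1/12.

1/12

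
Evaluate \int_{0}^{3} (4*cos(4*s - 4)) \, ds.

sin(4) + sin(8)

Let u = 4*s - 4, so du = 4 ds. When s = 0, u = -4; when s = 3, u = 8.
The integral becomes ∫ cos(u) du from -4 to 8, with antiderivative sin(u).
Back in s: F(s) = sin(4*s - 4).
Then F(3) - F(0) = (sin(8)) - (-sin(4)) = sin(4) + sin(8).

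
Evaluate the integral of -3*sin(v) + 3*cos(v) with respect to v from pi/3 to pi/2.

An antiderivative is F(v) = 3*sin(v) + 3*cos(v).
Then F(pi/2) - F(pi/3) = (3) - (3/2 + 3*sqrt(3)/2) = 3/2 - 3*sqrt(3)/2.

3/2 - 3*sqrt(3)/2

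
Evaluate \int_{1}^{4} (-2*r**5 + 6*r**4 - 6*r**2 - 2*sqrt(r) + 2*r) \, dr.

-3866/15

By the power rule, an antiderivative is F(r) = -r**6/3 + 6*r**5/5 - 4*r**(3/2)/3 - 2*r**3 + r**2.
Then F(4) - F(1) = (-1296/5) - (-22/15) = -3866/15.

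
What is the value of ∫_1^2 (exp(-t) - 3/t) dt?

-3*log(2) - exp(-2) + exp(-1)

An antiderivative is F(t) = -3*log(t) - exp(-t).
Then F(2) - F(1) = (-3*log(2) - exp(-2)) - (-exp(-1)) = -3*log(2) - exp(-2) + exp(-1).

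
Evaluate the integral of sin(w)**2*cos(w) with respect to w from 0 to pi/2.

1/3

Let u = sin(w), so du = cos(w) dw. When w = 0, u = 0; when w = pi/2, u = 1.
The integral becomes ∫ u**2 du from 0 to 1, with antiderivative u**3/3.
Back in w: F(w) = sin(w)**3/3.
Then F(pi/2) - F(0) = (1/3) - (0) = 1/3.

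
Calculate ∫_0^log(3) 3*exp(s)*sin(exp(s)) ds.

3*cos(1) - 3*cos(3)

Let u = exp(s), so du = exp(s) ds. When s = 0, u = 1; when s = log(3), u = 3.
The integral becomes 3·∫ sin(u) du from 1 to 3, with antiderivative -3*cos(u).
Back in s: F(s) = -3*cos(exp(s)).
Then F(log(3)) - F(0) = (-3*cos(3)) - (-3*cos(1)) = 3*cos(1) - 3*cos(3).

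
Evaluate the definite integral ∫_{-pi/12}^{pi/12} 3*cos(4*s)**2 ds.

3*sqrt(3)/16 + pi/4

Use the identity cos^2(4*s) = (1 + cos(8*s))/2.
An antiderivative is F(s) = 3*s/2 + 3*sin(8*s)/16.
Then F(pi/12) - F(-pi/12) = (3*sqrt(3)/32 + pi/8) - (-pi/8 - 3*sqrt(3)/32) = 3*sqrt(3)/16 + pi/4.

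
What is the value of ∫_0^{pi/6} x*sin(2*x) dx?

Integrate by parts once (u = x, dv = sin(2*x) dx).
An antiderivative is F(x) = -x*cos(2*x)/2 + sin(2*x)/4.
Then F(pi/6) - F(0) = (-pi/24 + sqrt(3)/8) - (0) = -pi/24 + sqrt(3)/8.

-pi/24 + sqrt(3)/8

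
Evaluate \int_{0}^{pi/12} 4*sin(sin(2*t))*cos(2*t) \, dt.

2 - 2*cos(1/2)

Let u = sin(2*t), so du = 2*cos(2*t) dt. When t = 0, u = 0; when t = pi/12, u = 1/2.
The integral becomes 2·∫ sin(u) du from 0 to 1/2, with antiderivative -2*cos(u).
Back in t: F(t) = -2*cos(sin(2*t)).
Then F(pi/12) - F(0) = (-2*cos(1/2)) - (-2) = 2 - 2*cos(1/2).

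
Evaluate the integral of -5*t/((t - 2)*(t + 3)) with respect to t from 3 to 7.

Factor the denominator: t**2 + t - 6 = (t + 3)(t - 2).
Partial fractions: -5*t/((t - 2)*(t + 3)) = -3/(t + 3) - 2/(t - 2).
An antiderivative is F(t) = -2*log(t - 2) - 3*log(t + 3).
Then F(7) - F(3) = (-5*log(5) - 3*log(2)) - (-3*log(3) - 3*log(2)) = -5*log(5) + 3*log(3).

-5*log(5) + 3*log(3)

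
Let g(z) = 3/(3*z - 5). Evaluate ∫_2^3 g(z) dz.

log(4)

An antiderivative is F(z) = log(3*z - 5).
Then F(3) - F(2) = (log(4)) - (0) = log(4).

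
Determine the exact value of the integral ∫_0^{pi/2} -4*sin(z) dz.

-4

An antiderivative is F(z) = 4*cos(z).
Then F(pi/2) - F(0) = (0) - (4) = -4.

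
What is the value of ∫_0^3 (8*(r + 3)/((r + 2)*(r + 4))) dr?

Factor the denominator: r**2 + 6*r + 8 = (r + 4)(r + 2).
Partial fractions: 8*(r + 3)/((r + 2)*(r + 4)) = 4/(r + 4) + 4/(r + 2).
An antiderivative is F(r) = 4*log(r + 2) + 4*log(r + 4).
Then F(3) - F(0) = (4*log(5) + 4*log(7)) - (12*log(2)) = -12*log(2) + 4*log(5) + 4*log(7).

-12*log(2) + 4*log(5) + 4*log(7)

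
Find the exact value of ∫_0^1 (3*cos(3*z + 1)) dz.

Let u = 3*z + 1, so du = 3 dz. When z = 0, u = 1; when z = 1, u = 4.
The integral becomes ∫ cos(u) du from 1 to 4, with antiderivative sin(u).
Back in z: F(z) = sin(3*z + 1).
Then F(1) - F(0) = (sin(4)) - (sin(1)) = -sin(1) + sin(4).

-sin(1) + sin(4)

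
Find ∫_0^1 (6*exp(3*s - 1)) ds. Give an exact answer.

-(2 - 2*exp(3))*exp(-1)

Let u = 3*s - 1, so du = 3 ds. When s = 0, u = -1; when s = 1, u = 2.
The integral becomes 2·∫ exp(u) du from -1 to 2, with antiderivative 2*exp(u).
Back in s: F(s) = 2*exp(3*s - 1).
Then F(1) - F(0) = (2*exp(2)) - (2*exp(-1)) = -(2 - 2*exp(3))*exp(-1).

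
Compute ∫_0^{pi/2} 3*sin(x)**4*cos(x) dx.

3/5

Let u = sin(x), so du = cos(x) dx. When x = 0, u = 0; when x = pi/2, u = 1.
The integral becomes 3·∫ u**4 du from 0 to 1, with antiderivative 3*u**5/5.
Back in x: F(x) = 3*sin(x)**5/5.
Then F(pi/2) - F(0) = (3/5) - (0) = 3/5.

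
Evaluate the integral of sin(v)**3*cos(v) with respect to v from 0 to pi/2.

1/4

Let u = sin(v), so du = cos(v) dv. When v = 0, u = 0; when v = pi/2, u = 1.
The integral becomes ∫ u**3 du from 0 to 1, with antiderivative u**4/4.
Back in v: F(v) = sin(v)**4/4.
Then F(pi/2) - F(0) = (1/4) - (0) = 1/4.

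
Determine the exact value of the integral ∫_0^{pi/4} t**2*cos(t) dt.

Integrate by parts twice (u = t^2, dv = cos(t) dt).
An antiderivative is F(t) = t**2*sin(t) + 2*t*cos(t) - 2*sin(t).
Then F(pi/4) - F(0) = (sqrt(2)*(-32 + pi**2 + 8*pi)/32) - (0) = sqrt(2)*(-32 + pi**2 + 8*pi)/32.

sqrt(2)*(-32 + pi**2 + 8*pi)/32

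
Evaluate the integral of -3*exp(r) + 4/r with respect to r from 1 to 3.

-3*exp(3) + log(81) + 3*exp(1)

An antiderivative is F(r) = -3*exp(r) + 4*log(r).
Then F(3) - F(1) = (-3*exp(3) + log(81)) - (-3*exp(1)) = -3*exp(3) + log(81) + 3*exp(1).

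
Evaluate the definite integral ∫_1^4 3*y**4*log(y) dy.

-3069/25 + 6144*log(2)/5

Integrate by parts once (u = ln y, dv = 3*y**4 dy).
An antiderivative is F(y) = 3*y**5*(5*log(y) - 1)/25.
Then F(4) - F(1) = (-3072/25 + 6144*log(2)/5) - (-3/25) = -3069/25 + 6144*log(2)/5.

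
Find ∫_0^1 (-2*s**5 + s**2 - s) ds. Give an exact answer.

-1/2

By the power rule, an antiderivative is F(s) = -s**6/3 + s**3/3 - s**2/2.
Then F(1) - F(0) = (-1/2) - (0) = -1/2.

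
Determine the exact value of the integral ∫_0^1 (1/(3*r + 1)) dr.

An antiderivative is F(r) = log(3*r + 1)/3.
Then F(1) - F(0) = (2*log(2)/3) - (0) = 2*log(2)/3.

2*log(2)/3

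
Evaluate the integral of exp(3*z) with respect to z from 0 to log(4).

Let u = exp(z), so du = exp(z) dz. When z = 0, u = 1; when z = log(4), u = 4.
The integral becomes ∫ u**2 du from 1 to 4, with antiderivative u**3/3.
Back in z: F(z) = exp(3*z)/3.
Then F(log(4)) - F(0) = (64/3) - (1/3) = 21.

21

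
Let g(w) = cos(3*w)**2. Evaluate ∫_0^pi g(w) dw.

pi/2

Use the identity cos^2(3*w) = (1 + cos(6*w))/2.
An antiderivative is F(w) = w/2 + sin(6*w)/12.
Then F(pi) - F(0) = (pi/2) - (0) = pi/2.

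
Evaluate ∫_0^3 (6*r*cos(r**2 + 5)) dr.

-3*sin(5) + 3*sin(14)

Let u = r**2 + 5, so du = 2*r dr. When r = 0, u = 5; when r = 3, u = 14.
The integral becomes 3·∫ cos(u) du from 5 to 14, with antiderivative 3*sin(u).
Back in r: F(r) = 3*sin(r**2 + 5).
Then F(3) - F(0) = (3*sin(14)) - (3*sin(5)) = -3*sin(5) + 3*sin(14).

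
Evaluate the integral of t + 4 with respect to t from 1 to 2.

By the power rule, an antiderivative is F(t) = t**2/2 + 4*t.
Then F(2) - F(1) = (10) - (9/2) = 11/2.

11/2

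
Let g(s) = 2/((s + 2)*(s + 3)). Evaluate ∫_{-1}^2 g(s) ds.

log(64/25)

Factor the denominator: s**2 + 5*s + 6 = (s + 3)(s + 2).
Partial fractions: 2/((s + 2)*(s + 3)) = -2/(s + 3) + 2/(s + 2).
An antiderivative is F(s) = 2*log(s + 2) - 2*log(s + 3).
Then F(2) - F(-1) = (log(16/25)) - (-log(4)) = log(64/25).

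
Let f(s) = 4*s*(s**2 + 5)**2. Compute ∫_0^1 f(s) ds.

Let u = s**2 + 5, so du = 2*s ds. When s = 0, u = 5; when s = 1, u = 6.
The integral becomes 2·∫ u**2 du from 5 to 6, with antiderivative 2*u**3/3.
Back in s: F(s) = 2*(s**2 + 5)**3/3.
Then F(1) - F(0) = (144) - (250/3) = 182/3.

182/3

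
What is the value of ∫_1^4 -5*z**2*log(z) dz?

35 - 640*log(2)/3

Integrate by parts once (u = ln z, dv = -5*z**2 dz).
An antiderivative is F(z) = -5*z**3*(3*log(z) - 1)/9.
Then F(4) - F(1) = (320/9 - 640*log(2)/3) - (5/9) = 35 - 640*log(2)/3.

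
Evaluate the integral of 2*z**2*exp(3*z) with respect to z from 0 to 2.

Integrate by parts twice (u = z^2, dv = 2*exp(3*z) dz).
An antiderivative is F(z) = (18*z**2 - 12*z + 4)*exp(3*z)/27.
Then F(2) - F(0) = (52*exp(6)/27) - (4/27) = -4/27 + 52*exp(6)/27.

-4/27 + 52*exp(6)/27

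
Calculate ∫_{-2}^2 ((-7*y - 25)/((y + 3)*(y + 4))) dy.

Factor the denominator: y**2 + 7*y + 12 = (y + 4)(y + 3).
Partial fractions: (-7*y - 25)/((y + 3)*(y + 4)) = -3/(y + 4) - 4/(y + 3).
An antiderivative is F(y) = -4*log(y + 3) - 3*log(y + 4).
Then F(2) - F(-2) = (-4*log(5) - 3*log(3) - 3*log(2)) - (-log(8)) = -4*log(5) - 3*log(3).

-4*log(5) - 3*log(3)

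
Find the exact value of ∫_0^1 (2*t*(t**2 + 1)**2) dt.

7/3

Let u = t**2 + 1, so du = 2*t dt. When t = 0, u = 1; when t = 1, u = 2.
The integral becomes ∫ u**2 du from 1 to 2, with antiderivative u**3/3.
Back in t: F(t) = (t**2 + 1)**3/3.
Then F(1) - F(0) = (8/3) - (1/3) = 7/3.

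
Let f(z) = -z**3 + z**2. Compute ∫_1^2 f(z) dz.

-17/12

By the power rule, an antiderivative is F(z) = -z**4/4 + z**3/3.
Then F(2) - F(1) = (-4/3) - (1/12) = -17/12.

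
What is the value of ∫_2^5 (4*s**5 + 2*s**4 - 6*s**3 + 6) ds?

107157/10

By the power rule, an antiderivative is F(s) = 2*s**6/3 + 2*s**5/5 - 3*s**4/2 + 6*s.
Then F(5) - F(2) = (64555/6) - (652/15) = 107157/10.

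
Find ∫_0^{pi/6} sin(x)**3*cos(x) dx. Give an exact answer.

1/64

Let u = sin(x), so du = cos(x) dx. When x = 0, u = 0; when x = pi/6, u = 1/2.
The integral becomes ∫ u**3 du from 0 to 1/2, with antiderivative u**4/4.
Back in x: F(x) = sin(x)**4/4.
Then F(pi/6) - F(0) = (1/64) - (0) = 1/64.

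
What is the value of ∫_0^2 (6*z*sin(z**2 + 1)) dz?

Let u = z**2 + 1, so du = 2*z dz. When z = 0, u = 1; when z = 2, u = 5.
The integral becomes 3·∫ sin(u) du from 1 to 5, with antiderivative -3*cos(u).
Back in z: F(z) = -3*cos(z**2 + 1).
Then F(2) - F(0) = (-3*cos(5)) - (-3*cos(1)) = -3*cos(5) + 3*cos(1).

-3*cos(5) + 3*cos(1)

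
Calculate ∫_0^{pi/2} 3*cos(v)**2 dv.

Use the identity cos^2(v) = (1 + cos(2*v))/2.
An antiderivative is F(v) = 3*v/2 + 3*sin(2*v)/4.
Then F(pi/2) - F(0) = (3*pi/4) - (0) = 3*pi/4.

3*pi/4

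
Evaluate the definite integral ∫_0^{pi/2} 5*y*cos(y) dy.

-5 + 5*pi/2

Integrate by parts once (u = y, dv = 5*cos(y) dy).
An antiderivative is F(y) = 5*y*sin(y) + 5*cos(y).
Then F(pi/2) - F(0) = (5*pi/2) - (5) = -5 + 5*pi/2.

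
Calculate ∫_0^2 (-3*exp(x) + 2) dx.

An antiderivative is F(x) = 2*x - 3*exp(x).
Then F(2) - F(0) = (4 - 3*exp(2)) - (-3) = 7 - 3*exp(2).

7 - 3*exp(2)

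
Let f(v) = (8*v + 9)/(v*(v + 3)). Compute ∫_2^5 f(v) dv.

-2*log(5) + 12*log(2)

Factor the denominator: v**2 + 3*v = (v + 3)v.
Partial fractions: (8*v + 9)/(v*(v + 3)) = 5/(v + 3) + 3/v.
An antiderivative is F(v) = 3*log(v) + 5*log(v + 3).
Then F(5) - F(2) = (3*log(5) + 15*log(2)) - (3*log(2) + 5*log(5)) = -2*log(5) + 12*log(2).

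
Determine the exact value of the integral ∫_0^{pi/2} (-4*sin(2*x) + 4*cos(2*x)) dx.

-4

An antiderivative is F(x) = 2*sin(2*x) + 2*cos(2*x).
Then F(pi/2) - F(0) = (-2) - (2) = -4.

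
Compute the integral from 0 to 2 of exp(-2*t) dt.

-(1 - exp(4))*exp(-4)/2

An antiderivative is F(t) = -exp(-2*t)/2.
Then F(2) - F(0) = (-exp(-4)/2) - (-1/2) = -(1 - exp(4))*exp(-4)/2.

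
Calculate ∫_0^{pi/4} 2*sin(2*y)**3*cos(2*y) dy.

1/4

Let u = sin(2*y), so du = 2*cos(2*y) dy. When y = 0, u = 0; when y = pi/4, u = 1.
The integral becomes ∫ u**3 du from 0 to 1, with antiderivative u**4/4.
Back in y: F(y) = sin(2*y)**4/4.
Then F(pi/4) - F(0) = (1/4) - (0) = 1/4.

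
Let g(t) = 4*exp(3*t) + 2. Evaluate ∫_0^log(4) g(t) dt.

4*log(2) + 84

An antiderivative is F(t) = 4*exp(3*t)/3 + 2*t.
Then F(log(4)) - F(0) = (log(16) + 256/3) - (4/3) = 4*log(2) + 84.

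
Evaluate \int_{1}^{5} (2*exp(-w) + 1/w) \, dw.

-2*exp(-5) + 2*exp(-1) + log(5)

An antiderivative is F(w) = log(w) - 2*exp(-w).
Then F(5) - F(1) = (-2*exp(-5) + log(5)) - (-2*exp(-1)) = -2*exp(-5) + 2*exp(-1) + log(5).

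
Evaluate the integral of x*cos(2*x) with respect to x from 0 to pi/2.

-1/2

Integrate by parts once (u = x, dv = cos(2*x) dx).
An antiderivative is F(x) = x*sin(2*x)/2 + cos(2*x)/4.
Then F(pi/2) - F(0) = (-1/4) - (1/4) = -1/2.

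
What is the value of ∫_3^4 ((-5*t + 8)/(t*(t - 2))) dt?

Factor the denominator: t**2 - 2*t = t(t - 2).
Partial fractions: (-5*t + 8)/(t*(t - 2)) = -4/t - 1/(t - 2).
An antiderivative is F(t) = -4*log(t) - log(t - 2).
Then F(4) - F(3) = (-9*log(2)) - (-log(81)) = -9*log(2) + 4*log(3).

-9*log(2) + 4*log(3)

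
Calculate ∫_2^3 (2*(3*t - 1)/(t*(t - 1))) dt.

Factor the denominator: t**2 - t = t(t - 1).
Partial fractions: 2*(3*t - 1)/(t*(t - 1)) = 2/t + 4/(t - 1).
An antiderivative is F(t) = 2*log(t) + 4*log(t - 1).
Then F(3) - F(2) = (2*log(3) + 4*log(2)) - (log(4)) = log(36).

log(36)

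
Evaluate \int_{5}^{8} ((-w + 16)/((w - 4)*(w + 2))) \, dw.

Factor the denominator: w**2 - 2*w - 8 = (w + 2)(w - 4).
Partial fractions: (-w + 16)/((w - 4)*(w + 2)) = -3/(w + 2) + 2/(w - 4).
An antiderivative is F(w) = 2*log(w - 4) - 3*log(w + 2).
Then F(8) - F(5) = (-3*log(5) + log(2)) - (-3*log(7)) = -3*log(5) + log(2) + 3*log(7).

-3*log(5) + log(2) + 3*log(7)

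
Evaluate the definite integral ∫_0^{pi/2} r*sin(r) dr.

1

Integrate by parts once (u = r, dv = sin(r) dr).
An antiderivative is F(r) = -r*cos(r) + sin(r).
Then F(pi/2) - F(0) = (1) - (0) = 1.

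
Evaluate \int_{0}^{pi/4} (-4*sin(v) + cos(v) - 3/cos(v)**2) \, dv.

-7 + 5*sqrt(2)/2

An antiderivative is F(v) = sin(v) + 4*cos(v) - 3*tan(v).
Then F(pi/4) - F(0) = (-3 + 5*sqrt(2)/2) - (4) = -7 + 5*sqrt(2)/2.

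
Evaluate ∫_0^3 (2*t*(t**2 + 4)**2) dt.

Let u = t**2 + 4, so du = 2*t dt. When t = 0, u = 4; when t = 3, u = 13.
The integral becomes ∫ u**2 du from 4 to 13, with antiderivative u**3/3.
Back in t: F(t) = (t**2 + 4)**3/3.
Then F(3) - F(0) = (2197/3) - (64/3) = 711.

711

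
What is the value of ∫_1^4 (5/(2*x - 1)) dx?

An antiderivative is F(x) = 5*log(2*x - 1)/2.
Then F(4) - F(1) = (5*log(7)/2) - (0) = 5*log(7)/2.

5*log(7)/2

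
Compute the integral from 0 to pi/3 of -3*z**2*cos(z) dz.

-pi - sqrt(3)*pi**2/6 + 3*sqrt(3)

Integrate by parts twice (u = z^2, dv = -3*cos(z) dz).
An antiderivative is F(z) = -3*z**2*sin(z) - 6*z*cos(z) + 6*sin(z).
Then F(pi/3) - F(0) = (-pi - sqrt(3)*pi**2/6 + 3*sqrt(3)) - (0) = -pi - sqrt(3)*pi**2/6 + 3*sqrt(3).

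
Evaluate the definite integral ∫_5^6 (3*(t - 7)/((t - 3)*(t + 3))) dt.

-13*log(2) + 8*log(3)

Factor the denominator: t**2 - 9 = (t + 3)(t - 3).
Partial fractions: 3*(t - 7)/((t - 3)*(t + 3)) = 5/(t + 3) - 2/(t - 3).
An antiderivative is F(t) = -2*log(t - 3) + 5*log(t + 3).
Then F(6) - F(5) = (8*log(3)) - (13*log(2)) = -13*log(2) + 8*log(3).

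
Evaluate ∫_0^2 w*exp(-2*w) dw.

(-5 + exp(4))*exp(-4)/4

Integrate by parts once (u = w, dv = exp(-2*w) dw).
An antiderivative is F(w) = (-2*w - 1)*exp(-2*w)/4.
Then F(2) - F(0) = (-5*exp(-4)/4) - (-1/4) = (-5 + exp(4))*exp(-4)/4.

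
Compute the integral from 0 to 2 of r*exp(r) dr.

Integrate by parts once (u = r, dv = exp(r) dr).
An antiderivative is F(r) = (r - 1)*exp(r).
Then F(2) - F(0) = (exp(2)) - (-1) = 1 + exp(2).

1 + exp(2)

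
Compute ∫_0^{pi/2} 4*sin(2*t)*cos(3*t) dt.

-8/5

Use the identity sin(2*t)cos(3*t) = [sin(5*t) + sin(-t)]/2.
An antiderivative is F(t) = 2*cos(t) - 2*cos(5*t)/5.
Then F(pi/2) - F(0) = (0) - (8/5) = -8/5.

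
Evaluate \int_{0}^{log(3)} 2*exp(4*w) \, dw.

40

Let u = exp(w), so du = exp(w) dw. When w = 0, u = 1; when w = log(3), u = 3.
The integral becomes 2·∫ u**3 du from 1 to 3, with antiderivative u**4/2.
Back in w: F(w) = exp(4*w)/2.
Then F(log(3)) - F(0) = (81/2) - (1/2) = 40.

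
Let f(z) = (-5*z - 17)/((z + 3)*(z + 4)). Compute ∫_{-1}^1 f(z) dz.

Factor the denominator: z**2 + 7*z + 12 = (z + 4)(z + 3).
Partial fractions: (-5*z - 17)/((z + 3)*(z + 4)) = -3/(z + 4) - 2/(z + 3).
An antiderivative is F(z) = -2*log(z + 3) - 3*log(z + 4).
Then F(1) - F(-1) = (-3*log(5) - 4*log(2)) - (-3*log(3) - 2*log(2)) = -3*log(5) - 2*log(2) + 3*log(3).

-3*log(5) - 2*log(2) + 3*log(3)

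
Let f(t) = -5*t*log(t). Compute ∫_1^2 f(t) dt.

Integrate by parts once (u = ln t, dv = -5*t dt).
An antiderivative is F(t) = -5*t**2*(2*log(t) - 1)/4.
Then F(2) - F(1) = (5 - 10*log(2)) - (5/4) = 15/4 - 10*log(2).

15/4 - 10*log(2)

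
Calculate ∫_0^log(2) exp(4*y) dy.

15/4

Let u = exp(y), so du = exp(y) dy. When y = 0, u = 1; when y = log(2), u = 2.
The integral becomes ∫ u**3 du from 1 to 2, with antiderivative u**4/4.
Back in y: F(y) = exp(4*y)/4.
Then F(log(2)) - F(0) = (4) - (1/4) = 15/4.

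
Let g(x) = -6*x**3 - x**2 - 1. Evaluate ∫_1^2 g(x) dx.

By the power rule, an antiderivative is F(x) = -3*x**4/2 - x**3/3 - x.
Then F(2) - F(1) = (-86/3) - (-17/6) = -155/6.

-155/6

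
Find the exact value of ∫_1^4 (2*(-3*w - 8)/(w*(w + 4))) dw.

Factor the denominator: w**2 + 4*w = (w + 4)w.
Partial fractions: 2*(-3*w - 8)/(w*(w + 4)) = -2/(w + 4) - 4/w.
An antiderivative is F(w) = -4*log(w) - 2*log(w + 4).
Then F(4) - F(1) = (-14*log(2)) - (-log(25)) = -14*log(2) + 2*log(5).

-14*log(2) + 2*log(5)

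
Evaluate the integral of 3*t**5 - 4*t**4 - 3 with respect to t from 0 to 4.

6084/5

By the power rule, an antiderivative is F(t) = t**6/2 - 4*t**5/5 - 3*t.
Then F(4) - F(0) = (6084/5) - (0) = 6084/5.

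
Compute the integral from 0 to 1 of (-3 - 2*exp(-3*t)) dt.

-11/3 + 2*exp(-3)/3

An antiderivative is F(t) = -3*t + 2*exp(-3*t)/3.
Then F(1) - F(0) = (-3 + 2*exp(-3)/3) - (2/3) = -11/3 + 2*exp(-3)/3.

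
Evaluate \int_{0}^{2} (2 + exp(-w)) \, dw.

5 - exp(-2)

An antiderivative is F(w) = 2*w - exp(-w).
Then F(2) - F(0) = (4 - exp(-2)) - (-1) = 5 - exp(-2).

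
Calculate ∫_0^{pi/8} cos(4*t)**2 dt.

Use the identity cos^2(4*t) = (1 + cos(8*t))/2.
An antiderivative is F(t) = t/2 + sin(8*t)/16.
Then F(pi/8) - F(0) = (pi/16) - (0) = pi/16.

pi/16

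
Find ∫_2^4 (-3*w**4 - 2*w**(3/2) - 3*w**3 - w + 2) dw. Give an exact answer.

By the power rule, an antiderivative is F(w) = -4*w**(5/2)/5 - 3*w**5/5 - 3*w**4/4 - w**2/2 + 2*w.
Then F(4) - F(2) = (-832) - (-146/5 - 16*sqrt(2)/5) = -4014/5 + 16*sqrt(2)/5.

-4014/5 + 16*sqrt(2)/5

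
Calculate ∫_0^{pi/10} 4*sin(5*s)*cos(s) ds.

7/8 - sqrt(5)/24

Use the identity sin(5*s)cos(s) = [sin(6*s) + sin(4*s)]/2.
An antiderivative is F(s) = -cos(4*s)/2 - cos(6*s)/3.
Then F(pi/10) - F(0) = (1/24 - sqrt(5)/24) - (-5/6) = 7/8 - sqrt(5)/24.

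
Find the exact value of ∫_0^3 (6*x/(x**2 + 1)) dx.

Let u = x**2 + 1, so du = 2*x dx. When x = 0, u = 1; when x = 3, u = 10.
The integral becomes 3·∫ 1/u du from 1 to 10, with antiderivative 3*log(u).
Back in x: F(x) = 3*log(x**2 + 1).
Then F(3) - F(0) = (3*log(2) + 3*log(5)) - (0) = 3*log(2) + 3*log(5).

3*log(2) + 3*log(5)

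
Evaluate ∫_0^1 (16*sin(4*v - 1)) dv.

Let u = 4*v - 1, so du = 4 dv. When v = 0, u = -1; when v = 1, u = 3.
The integral becomes 4·∫ sin(u) du from -1 to 3, with antiderivative -4*cos(u).
Back in v: F(v) = -4*cos(4*v - 1).
Then F(1) - F(0) = (-4*cos(3)) - (-4*cos(1)) = 4*cos(1) - 4*cos(3).

4*cos(1) - 4*cos(3)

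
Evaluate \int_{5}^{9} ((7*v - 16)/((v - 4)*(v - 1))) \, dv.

3*log(2) + 4*log(5)

Factor the denominator: v**2 - 5*v + 4 = (v - 1)(v - 4).
Partial fractions: (7*v - 16)/((v - 4)*(v - 1)) = 3/(v - 1) + 4/(v - 4).
An antiderivative is F(v) = 4*log(v - 4) + 3*log(v - 1).
Then F(9) - F(5) = (9*log(2) + 4*log(5)) - (log(64)) = 3*log(2) + 4*log(5).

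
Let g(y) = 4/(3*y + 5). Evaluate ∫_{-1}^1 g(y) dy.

8*log(2)/3

An antiderivative is F(y) = 4*log(3*y + 5)/3.
Then F(1) - F(-1) = (log(16)) - (4*log(2)/3) = 8*log(2)/3.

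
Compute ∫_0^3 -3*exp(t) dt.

3 - 3*exp(3)

An antiderivative is F(t) = -3*exp(t).
Then F(3) - F(0) = (-3*exp(3)) - (-3) = 3 - 3*exp(3).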